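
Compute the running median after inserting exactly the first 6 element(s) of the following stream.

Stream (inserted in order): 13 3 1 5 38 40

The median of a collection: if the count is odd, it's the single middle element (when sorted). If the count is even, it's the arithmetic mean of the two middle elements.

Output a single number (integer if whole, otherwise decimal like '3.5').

Step 1: insert 13 -> lo=[13] (size 1, max 13) hi=[] (size 0) -> median=13
Step 2: insert 3 -> lo=[3] (size 1, max 3) hi=[13] (size 1, min 13) -> median=8
Step 3: insert 1 -> lo=[1, 3] (size 2, max 3) hi=[13] (size 1, min 13) -> median=3
Step 4: insert 5 -> lo=[1, 3] (size 2, max 3) hi=[5, 13] (size 2, min 5) -> median=4
Step 5: insert 38 -> lo=[1, 3, 5] (size 3, max 5) hi=[13, 38] (size 2, min 13) -> median=5
Step 6: insert 40 -> lo=[1, 3, 5] (size 3, max 5) hi=[13, 38, 40] (size 3, min 13) -> median=9

Answer: 9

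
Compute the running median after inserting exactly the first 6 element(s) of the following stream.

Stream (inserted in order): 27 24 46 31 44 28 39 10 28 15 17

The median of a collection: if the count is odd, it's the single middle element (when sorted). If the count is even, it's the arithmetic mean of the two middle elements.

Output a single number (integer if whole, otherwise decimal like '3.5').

Step 1: insert 27 -> lo=[27] (size 1, max 27) hi=[] (size 0) -> median=27
Step 2: insert 24 -> lo=[24] (size 1, max 24) hi=[27] (size 1, min 27) -> median=25.5
Step 3: insert 46 -> lo=[24, 27] (size 2, max 27) hi=[46] (size 1, min 46) -> median=27
Step 4: insert 31 -> lo=[24, 27] (size 2, max 27) hi=[31, 46] (size 2, min 31) -> median=29
Step 5: insert 44 -> lo=[24, 27, 31] (size 3, max 31) hi=[44, 46] (size 2, min 44) -> median=31
Step 6: insert 28 -> lo=[24, 27, 28] (size 3, max 28) hi=[31, 44, 46] (size 3, min 31) -> median=29.5

Answer: 29.5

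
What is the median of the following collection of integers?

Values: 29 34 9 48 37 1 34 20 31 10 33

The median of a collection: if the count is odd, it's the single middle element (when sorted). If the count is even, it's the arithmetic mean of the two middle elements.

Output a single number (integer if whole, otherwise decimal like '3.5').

Answer: 31

Derivation:
Step 1: insert 29 -> lo=[29] (size 1, max 29) hi=[] (size 0) -> median=29
Step 2: insert 34 -> lo=[29] (size 1, max 29) hi=[34] (size 1, min 34) -> median=31.5
Step 3: insert 9 -> lo=[9, 29] (size 2, max 29) hi=[34] (size 1, min 34) -> median=29
Step 4: insert 48 -> lo=[9, 29] (size 2, max 29) hi=[34, 48] (size 2, min 34) -> median=31.5
Step 5: insert 37 -> lo=[9, 29, 34] (size 3, max 34) hi=[37, 48] (size 2, min 37) -> median=34
Step 6: insert 1 -> lo=[1, 9, 29] (size 3, max 29) hi=[34, 37, 48] (size 3, min 34) -> median=31.5
Step 7: insert 34 -> lo=[1, 9, 29, 34] (size 4, max 34) hi=[34, 37, 48] (size 3, min 34) -> median=34
Step 8: insert 20 -> lo=[1, 9, 20, 29] (size 4, max 29) hi=[34, 34, 37, 48] (size 4, min 34) -> median=31.5
Step 9: insert 31 -> lo=[1, 9, 20, 29, 31] (size 5, max 31) hi=[34, 34, 37, 48] (size 4, min 34) -> median=31
Step 10: insert 10 -> lo=[1, 9, 10, 20, 29] (size 5, max 29) hi=[31, 34, 34, 37, 48] (size 5, min 31) -> median=30
Step 11: insert 33 -> lo=[1, 9, 10, 20, 29, 31] (size 6, max 31) hi=[33, 34, 34, 37, 48] (size 5, min 33) -> median=31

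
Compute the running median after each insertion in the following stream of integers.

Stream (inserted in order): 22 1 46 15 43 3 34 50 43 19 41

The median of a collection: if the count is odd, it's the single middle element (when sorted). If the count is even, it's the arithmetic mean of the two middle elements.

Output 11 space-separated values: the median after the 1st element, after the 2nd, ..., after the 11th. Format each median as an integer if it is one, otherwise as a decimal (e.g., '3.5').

Step 1: insert 22 -> lo=[22] (size 1, max 22) hi=[] (size 0) -> median=22
Step 2: insert 1 -> lo=[1] (size 1, max 1) hi=[22] (size 1, min 22) -> median=11.5
Step 3: insert 46 -> lo=[1, 22] (size 2, max 22) hi=[46] (size 1, min 46) -> median=22
Step 4: insert 15 -> lo=[1, 15] (size 2, max 15) hi=[22, 46] (size 2, min 22) -> median=18.5
Step 5: insert 43 -> lo=[1, 15, 22] (size 3, max 22) hi=[43, 46] (size 2, min 43) -> median=22
Step 6: insert 3 -> lo=[1, 3, 15] (size 3, max 15) hi=[22, 43, 46] (size 3, min 22) -> median=18.5
Step 7: insert 34 -> lo=[1, 3, 15, 22] (size 4, max 22) hi=[34, 43, 46] (size 3, min 34) -> median=22
Step 8: insert 50 -> lo=[1, 3, 15, 22] (size 4, max 22) hi=[34, 43, 46, 50] (size 4, min 34) -> median=28
Step 9: insert 43 -> lo=[1, 3, 15, 22, 34] (size 5, max 34) hi=[43, 43, 46, 50] (size 4, min 43) -> median=34
Step 10: insert 19 -> lo=[1, 3, 15, 19, 22] (size 5, max 22) hi=[34, 43, 43, 46, 50] (size 5, min 34) -> median=28
Step 11: insert 41 -> lo=[1, 3, 15, 19, 22, 34] (size 6, max 34) hi=[41, 43, 43, 46, 50] (size 5, min 41) -> median=34

Answer: 22 11.5 22 18.5 22 18.5 22 28 34 28 34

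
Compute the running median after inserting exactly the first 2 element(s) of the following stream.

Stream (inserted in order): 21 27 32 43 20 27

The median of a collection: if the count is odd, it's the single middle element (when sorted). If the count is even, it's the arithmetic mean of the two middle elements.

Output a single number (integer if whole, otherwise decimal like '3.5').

Answer: 24

Derivation:
Step 1: insert 21 -> lo=[21] (size 1, max 21) hi=[] (size 0) -> median=21
Step 2: insert 27 -> lo=[21] (size 1, max 21) hi=[27] (size 1, min 27) -> median=24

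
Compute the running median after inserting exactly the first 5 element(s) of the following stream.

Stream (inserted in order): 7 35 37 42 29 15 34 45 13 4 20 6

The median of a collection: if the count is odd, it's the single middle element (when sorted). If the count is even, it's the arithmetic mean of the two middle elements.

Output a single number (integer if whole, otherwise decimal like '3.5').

Answer: 35

Derivation:
Step 1: insert 7 -> lo=[7] (size 1, max 7) hi=[] (size 0) -> median=7
Step 2: insert 35 -> lo=[7] (size 1, max 7) hi=[35] (size 1, min 35) -> median=21
Step 3: insert 37 -> lo=[7, 35] (size 2, max 35) hi=[37] (size 1, min 37) -> median=35
Step 4: insert 42 -> lo=[7, 35] (size 2, max 35) hi=[37, 42] (size 2, min 37) -> median=36
Step 5: insert 29 -> lo=[7, 29, 35] (size 3, max 35) hi=[37, 42] (size 2, min 37) -> median=35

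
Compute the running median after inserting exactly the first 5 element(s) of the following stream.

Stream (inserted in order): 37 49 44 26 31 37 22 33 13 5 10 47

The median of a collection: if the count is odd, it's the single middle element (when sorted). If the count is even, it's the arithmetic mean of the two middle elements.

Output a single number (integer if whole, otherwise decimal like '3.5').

Step 1: insert 37 -> lo=[37] (size 1, max 37) hi=[] (size 0) -> median=37
Step 2: insert 49 -> lo=[37] (size 1, max 37) hi=[49] (size 1, min 49) -> median=43
Step 3: insert 44 -> lo=[37, 44] (size 2, max 44) hi=[49] (size 1, min 49) -> median=44
Step 4: insert 26 -> lo=[26, 37] (size 2, max 37) hi=[44, 49] (size 2, min 44) -> median=40.5
Step 5: insert 31 -> lo=[26, 31, 37] (size 3, max 37) hi=[44, 49] (size 2, min 44) -> median=37

Answer: 37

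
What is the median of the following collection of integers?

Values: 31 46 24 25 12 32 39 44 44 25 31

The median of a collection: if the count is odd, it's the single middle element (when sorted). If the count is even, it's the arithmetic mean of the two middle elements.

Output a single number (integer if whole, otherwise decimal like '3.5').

Step 1: insert 31 -> lo=[31] (size 1, max 31) hi=[] (size 0) -> median=31
Step 2: insert 46 -> lo=[31] (size 1, max 31) hi=[46] (size 1, min 46) -> median=38.5
Step 3: insert 24 -> lo=[24, 31] (size 2, max 31) hi=[46] (size 1, min 46) -> median=31
Step 4: insert 25 -> lo=[24, 25] (size 2, max 25) hi=[31, 46] (size 2, min 31) -> median=28
Step 5: insert 12 -> lo=[12, 24, 25] (size 3, max 25) hi=[31, 46] (size 2, min 31) -> median=25
Step 6: insert 32 -> lo=[12, 24, 25] (size 3, max 25) hi=[31, 32, 46] (size 3, min 31) -> median=28
Step 7: insert 39 -> lo=[12, 24, 25, 31] (size 4, max 31) hi=[32, 39, 46] (size 3, min 32) -> median=31
Step 8: insert 44 -> lo=[12, 24, 25, 31] (size 4, max 31) hi=[32, 39, 44, 46] (size 4, min 32) -> median=31.5
Step 9: insert 44 -> lo=[12, 24, 25, 31, 32] (size 5, max 32) hi=[39, 44, 44, 46] (size 4, min 39) -> median=32
Step 10: insert 25 -> lo=[12, 24, 25, 25, 31] (size 5, max 31) hi=[32, 39, 44, 44, 46] (size 5, min 32) -> median=31.5
Step 11: insert 31 -> lo=[12, 24, 25, 25, 31, 31] (size 6, max 31) hi=[32, 39, 44, 44, 46] (size 5, min 32) -> median=31

Answer: 31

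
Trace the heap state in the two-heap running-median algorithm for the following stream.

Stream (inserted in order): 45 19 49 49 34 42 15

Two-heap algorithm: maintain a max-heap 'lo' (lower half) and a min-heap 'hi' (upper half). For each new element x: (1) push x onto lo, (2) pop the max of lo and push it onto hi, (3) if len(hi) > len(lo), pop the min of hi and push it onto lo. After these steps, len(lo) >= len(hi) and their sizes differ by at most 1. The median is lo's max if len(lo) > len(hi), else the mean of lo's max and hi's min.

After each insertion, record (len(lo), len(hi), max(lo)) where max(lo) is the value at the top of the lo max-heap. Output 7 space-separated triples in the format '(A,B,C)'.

Step 1: insert 45 -> lo=[45] hi=[] -> (len(lo)=1, len(hi)=0, max(lo)=45)
Step 2: insert 19 -> lo=[19] hi=[45] -> (len(lo)=1, len(hi)=1, max(lo)=19)
Step 3: insert 49 -> lo=[19, 45] hi=[49] -> (len(lo)=2, len(hi)=1, max(lo)=45)
Step 4: insert 49 -> lo=[19, 45] hi=[49, 49] -> (len(lo)=2, len(hi)=2, max(lo)=45)
Step 5: insert 34 -> lo=[19, 34, 45] hi=[49, 49] -> (len(lo)=3, len(hi)=2, max(lo)=45)
Step 6: insert 42 -> lo=[19, 34, 42] hi=[45, 49, 49] -> (len(lo)=3, len(hi)=3, max(lo)=42)
Step 7: insert 15 -> lo=[15, 19, 34, 42] hi=[45, 49, 49] -> (len(lo)=4, len(hi)=3, max(lo)=42)

Answer: (1,0,45) (1,1,19) (2,1,45) (2,2,45) (3,2,45) (3,3,42) (4,3,42)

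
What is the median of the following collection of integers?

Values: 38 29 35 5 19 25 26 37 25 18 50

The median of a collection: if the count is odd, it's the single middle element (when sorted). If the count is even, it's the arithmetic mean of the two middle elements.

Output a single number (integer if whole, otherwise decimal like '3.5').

Step 1: insert 38 -> lo=[38] (size 1, max 38) hi=[] (size 0) -> median=38
Step 2: insert 29 -> lo=[29] (size 1, max 29) hi=[38] (size 1, min 38) -> median=33.5
Step 3: insert 35 -> lo=[29, 35] (size 2, max 35) hi=[38] (size 1, min 38) -> median=35
Step 4: insert 5 -> lo=[5, 29] (size 2, max 29) hi=[35, 38] (size 2, min 35) -> median=32
Step 5: insert 19 -> lo=[5, 19, 29] (size 3, max 29) hi=[35, 38] (size 2, min 35) -> median=29
Step 6: insert 25 -> lo=[5, 19, 25] (size 3, max 25) hi=[29, 35, 38] (size 3, min 29) -> median=27
Step 7: insert 26 -> lo=[5, 19, 25, 26] (size 4, max 26) hi=[29, 35, 38] (size 3, min 29) -> median=26
Step 8: insert 37 -> lo=[5, 19, 25, 26] (size 4, max 26) hi=[29, 35, 37, 38] (size 4, min 29) -> median=27.5
Step 9: insert 25 -> lo=[5, 19, 25, 25, 26] (size 5, max 26) hi=[29, 35, 37, 38] (size 4, min 29) -> median=26
Step 10: insert 18 -> lo=[5, 18, 19, 25, 25] (size 5, max 25) hi=[26, 29, 35, 37, 38] (size 5, min 26) -> median=25.5
Step 11: insert 50 -> lo=[5, 18, 19, 25, 25, 26] (size 6, max 26) hi=[29, 35, 37, 38, 50] (size 5, min 29) -> median=26

Answer: 26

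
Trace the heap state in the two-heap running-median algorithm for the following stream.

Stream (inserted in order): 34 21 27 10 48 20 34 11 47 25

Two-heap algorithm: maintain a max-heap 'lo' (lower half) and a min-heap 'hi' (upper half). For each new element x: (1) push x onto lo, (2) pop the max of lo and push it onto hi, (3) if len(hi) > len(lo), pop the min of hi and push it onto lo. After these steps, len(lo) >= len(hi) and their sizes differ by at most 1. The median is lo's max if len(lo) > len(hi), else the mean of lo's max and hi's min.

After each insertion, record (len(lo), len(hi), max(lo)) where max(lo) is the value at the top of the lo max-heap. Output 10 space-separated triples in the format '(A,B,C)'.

Answer: (1,0,34) (1,1,21) (2,1,27) (2,2,21) (3,2,27) (3,3,21) (4,3,27) (4,4,21) (5,4,27) (5,5,25)

Derivation:
Step 1: insert 34 -> lo=[34] hi=[] -> (len(lo)=1, len(hi)=0, max(lo)=34)
Step 2: insert 21 -> lo=[21] hi=[34] -> (len(lo)=1, len(hi)=1, max(lo)=21)
Step 3: insert 27 -> lo=[21, 27] hi=[34] -> (len(lo)=2, len(hi)=1, max(lo)=27)
Step 4: insert 10 -> lo=[10, 21] hi=[27, 34] -> (len(lo)=2, len(hi)=2, max(lo)=21)
Step 5: insert 48 -> lo=[10, 21, 27] hi=[34, 48] -> (len(lo)=3, len(hi)=2, max(lo)=27)
Step 6: insert 20 -> lo=[10, 20, 21] hi=[27, 34, 48] -> (len(lo)=3, len(hi)=3, max(lo)=21)
Step 7: insert 34 -> lo=[10, 20, 21, 27] hi=[34, 34, 48] -> (len(lo)=4, len(hi)=3, max(lo)=27)
Step 8: insert 11 -> lo=[10, 11, 20, 21] hi=[27, 34, 34, 48] -> (len(lo)=4, len(hi)=4, max(lo)=21)
Step 9: insert 47 -> lo=[10, 11, 20, 21, 27] hi=[34, 34, 47, 48] -> (len(lo)=5, len(hi)=4, max(lo)=27)
Step 10: insert 25 -> lo=[10, 11, 20, 21, 25] hi=[27, 34, 34, 47, 48] -> (len(lo)=5, len(hi)=5, max(lo)=25)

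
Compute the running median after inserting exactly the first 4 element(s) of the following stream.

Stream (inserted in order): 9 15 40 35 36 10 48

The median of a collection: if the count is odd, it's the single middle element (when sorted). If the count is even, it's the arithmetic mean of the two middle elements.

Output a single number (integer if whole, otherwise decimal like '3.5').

Step 1: insert 9 -> lo=[9] (size 1, max 9) hi=[] (size 0) -> median=9
Step 2: insert 15 -> lo=[9] (size 1, max 9) hi=[15] (size 1, min 15) -> median=12
Step 3: insert 40 -> lo=[9, 15] (size 2, max 15) hi=[40] (size 1, min 40) -> median=15
Step 4: insert 35 -> lo=[9, 15] (size 2, max 15) hi=[35, 40] (size 2, min 35) -> median=25

Answer: 25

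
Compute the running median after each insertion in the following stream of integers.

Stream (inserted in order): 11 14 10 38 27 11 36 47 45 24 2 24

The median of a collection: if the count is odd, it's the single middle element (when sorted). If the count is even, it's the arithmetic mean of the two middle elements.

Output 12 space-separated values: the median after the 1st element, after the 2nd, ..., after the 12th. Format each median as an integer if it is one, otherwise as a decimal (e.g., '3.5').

Answer: 11 12.5 11 12.5 14 12.5 14 20.5 27 25.5 24 24

Derivation:
Step 1: insert 11 -> lo=[11] (size 1, max 11) hi=[] (size 0) -> median=11
Step 2: insert 14 -> lo=[11] (size 1, max 11) hi=[14] (size 1, min 14) -> median=12.5
Step 3: insert 10 -> lo=[10, 11] (size 2, max 11) hi=[14] (size 1, min 14) -> median=11
Step 4: insert 38 -> lo=[10, 11] (size 2, max 11) hi=[14, 38] (size 2, min 14) -> median=12.5
Step 5: insert 27 -> lo=[10, 11, 14] (size 3, max 14) hi=[27, 38] (size 2, min 27) -> median=14
Step 6: insert 11 -> lo=[10, 11, 11] (size 3, max 11) hi=[14, 27, 38] (size 3, min 14) -> median=12.5
Step 7: insert 36 -> lo=[10, 11, 11, 14] (size 4, max 14) hi=[27, 36, 38] (size 3, min 27) -> median=14
Step 8: insert 47 -> lo=[10, 11, 11, 14] (size 4, max 14) hi=[27, 36, 38, 47] (size 4, min 27) -> median=20.5
Step 9: insert 45 -> lo=[10, 11, 11, 14, 27] (size 5, max 27) hi=[36, 38, 45, 47] (size 4, min 36) -> median=27
Step 10: insert 24 -> lo=[10, 11, 11, 14, 24] (size 5, max 24) hi=[27, 36, 38, 45, 47] (size 5, min 27) -> median=25.5
Step 11: insert 2 -> lo=[2, 10, 11, 11, 14, 24] (size 6, max 24) hi=[27, 36, 38, 45, 47] (size 5, min 27) -> median=24
Step 12: insert 24 -> lo=[2, 10, 11, 11, 14, 24] (size 6, max 24) hi=[24, 27, 36, 38, 45, 47] (size 6, min 24) -> median=24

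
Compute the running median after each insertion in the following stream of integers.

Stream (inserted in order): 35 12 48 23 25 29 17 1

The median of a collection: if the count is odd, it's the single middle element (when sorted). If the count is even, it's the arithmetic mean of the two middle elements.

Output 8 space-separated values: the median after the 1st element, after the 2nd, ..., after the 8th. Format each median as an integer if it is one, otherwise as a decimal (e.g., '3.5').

Answer: 35 23.5 35 29 25 27 25 24

Derivation:
Step 1: insert 35 -> lo=[35] (size 1, max 35) hi=[] (size 0) -> median=35
Step 2: insert 12 -> lo=[12] (size 1, max 12) hi=[35] (size 1, min 35) -> median=23.5
Step 3: insert 48 -> lo=[12, 35] (size 2, max 35) hi=[48] (size 1, min 48) -> median=35
Step 4: insert 23 -> lo=[12, 23] (size 2, max 23) hi=[35, 48] (size 2, min 35) -> median=29
Step 5: insert 25 -> lo=[12, 23, 25] (size 3, max 25) hi=[35, 48] (size 2, min 35) -> median=25
Step 6: insert 29 -> lo=[12, 23, 25] (size 3, max 25) hi=[29, 35, 48] (size 3, min 29) -> median=27
Step 7: insert 17 -> lo=[12, 17, 23, 25] (size 4, max 25) hi=[29, 35, 48] (size 3, min 29) -> median=25
Step 8: insert 1 -> lo=[1, 12, 17, 23] (size 4, max 23) hi=[25, 29, 35, 48] (size 4, min 25) -> median=24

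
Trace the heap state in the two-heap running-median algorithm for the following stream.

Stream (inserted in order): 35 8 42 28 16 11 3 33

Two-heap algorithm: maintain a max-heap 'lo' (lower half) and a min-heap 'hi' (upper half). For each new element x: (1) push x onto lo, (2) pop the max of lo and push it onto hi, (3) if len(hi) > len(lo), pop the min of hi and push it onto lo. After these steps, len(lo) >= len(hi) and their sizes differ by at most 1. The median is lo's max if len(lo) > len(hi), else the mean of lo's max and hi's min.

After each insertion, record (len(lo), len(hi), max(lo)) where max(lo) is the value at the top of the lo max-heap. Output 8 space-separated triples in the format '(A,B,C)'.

Answer: (1,0,35) (1,1,8) (2,1,35) (2,2,28) (3,2,28) (3,3,16) (4,3,16) (4,4,16)

Derivation:
Step 1: insert 35 -> lo=[35] hi=[] -> (len(lo)=1, len(hi)=0, max(lo)=35)
Step 2: insert 8 -> lo=[8] hi=[35] -> (len(lo)=1, len(hi)=1, max(lo)=8)
Step 3: insert 42 -> lo=[8, 35] hi=[42] -> (len(lo)=2, len(hi)=1, max(lo)=35)
Step 4: insert 28 -> lo=[8, 28] hi=[35, 42] -> (len(lo)=2, len(hi)=2, max(lo)=28)
Step 5: insert 16 -> lo=[8, 16, 28] hi=[35, 42] -> (len(lo)=3, len(hi)=2, max(lo)=28)
Step 6: insert 11 -> lo=[8, 11, 16] hi=[28, 35, 42] -> (len(lo)=3, len(hi)=3, max(lo)=16)
Step 7: insert 3 -> lo=[3, 8, 11, 16] hi=[28, 35, 42] -> (len(lo)=4, len(hi)=3, max(lo)=16)
Step 8: insert 33 -> lo=[3, 8, 11, 16] hi=[28, 33, 35, 42] -> (len(lo)=4, len(hi)=4, max(lo)=16)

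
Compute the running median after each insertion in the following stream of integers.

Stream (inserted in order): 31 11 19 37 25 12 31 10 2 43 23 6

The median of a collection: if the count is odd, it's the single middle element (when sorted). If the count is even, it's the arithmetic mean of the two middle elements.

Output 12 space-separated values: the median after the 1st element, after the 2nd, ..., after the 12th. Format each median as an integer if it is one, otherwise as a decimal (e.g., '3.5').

Answer: 31 21 19 25 25 22 25 22 19 22 23 21

Derivation:
Step 1: insert 31 -> lo=[31] (size 1, max 31) hi=[] (size 0) -> median=31
Step 2: insert 11 -> lo=[11] (size 1, max 11) hi=[31] (size 1, min 31) -> median=21
Step 3: insert 19 -> lo=[11, 19] (size 2, max 19) hi=[31] (size 1, min 31) -> median=19
Step 4: insert 37 -> lo=[11, 19] (size 2, max 19) hi=[31, 37] (size 2, min 31) -> median=25
Step 5: insert 25 -> lo=[11, 19, 25] (size 3, max 25) hi=[31, 37] (size 2, min 31) -> median=25
Step 6: insert 12 -> lo=[11, 12, 19] (size 3, max 19) hi=[25, 31, 37] (size 3, min 25) -> median=22
Step 7: insert 31 -> lo=[11, 12, 19, 25] (size 4, max 25) hi=[31, 31, 37] (size 3, min 31) -> median=25
Step 8: insert 10 -> lo=[10, 11, 12, 19] (size 4, max 19) hi=[25, 31, 31, 37] (size 4, min 25) -> median=22
Step 9: insert 2 -> lo=[2, 10, 11, 12, 19] (size 5, max 19) hi=[25, 31, 31, 37] (size 4, min 25) -> median=19
Step 10: insert 43 -> lo=[2, 10, 11, 12, 19] (size 5, max 19) hi=[25, 31, 31, 37, 43] (size 5, min 25) -> median=22
Step 11: insert 23 -> lo=[2, 10, 11, 12, 19, 23] (size 6, max 23) hi=[25, 31, 31, 37, 43] (size 5, min 25) -> median=23
Step 12: insert 6 -> lo=[2, 6, 10, 11, 12, 19] (size 6, max 19) hi=[23, 25, 31, 31, 37, 43] (size 6, min 23) -> median=21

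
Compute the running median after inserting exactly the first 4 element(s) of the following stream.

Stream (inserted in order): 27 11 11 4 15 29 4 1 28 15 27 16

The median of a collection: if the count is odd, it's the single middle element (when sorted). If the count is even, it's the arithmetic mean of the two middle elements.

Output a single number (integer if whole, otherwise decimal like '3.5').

Answer: 11

Derivation:
Step 1: insert 27 -> lo=[27] (size 1, max 27) hi=[] (size 0) -> median=27
Step 2: insert 11 -> lo=[11] (size 1, max 11) hi=[27] (size 1, min 27) -> median=19
Step 3: insert 11 -> lo=[11, 11] (size 2, max 11) hi=[27] (size 1, min 27) -> median=11
Step 4: insert 4 -> lo=[4, 11] (size 2, max 11) hi=[11, 27] (size 2, min 11) -> median=11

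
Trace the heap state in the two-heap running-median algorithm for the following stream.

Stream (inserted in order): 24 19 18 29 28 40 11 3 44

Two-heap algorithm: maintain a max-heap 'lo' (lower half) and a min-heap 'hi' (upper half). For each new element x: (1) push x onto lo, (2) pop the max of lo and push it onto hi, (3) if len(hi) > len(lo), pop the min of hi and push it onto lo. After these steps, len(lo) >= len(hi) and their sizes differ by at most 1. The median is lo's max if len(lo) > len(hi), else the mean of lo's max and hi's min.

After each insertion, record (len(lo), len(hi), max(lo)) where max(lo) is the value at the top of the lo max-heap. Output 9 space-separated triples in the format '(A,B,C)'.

Answer: (1,0,24) (1,1,19) (2,1,19) (2,2,19) (3,2,24) (3,3,24) (4,3,24) (4,4,19) (5,4,24)

Derivation:
Step 1: insert 24 -> lo=[24] hi=[] -> (len(lo)=1, len(hi)=0, max(lo)=24)
Step 2: insert 19 -> lo=[19] hi=[24] -> (len(lo)=1, len(hi)=1, max(lo)=19)
Step 3: insert 18 -> lo=[18, 19] hi=[24] -> (len(lo)=2, len(hi)=1, max(lo)=19)
Step 4: insert 29 -> lo=[18, 19] hi=[24, 29] -> (len(lo)=2, len(hi)=2, max(lo)=19)
Step 5: insert 28 -> lo=[18, 19, 24] hi=[28, 29] -> (len(lo)=3, len(hi)=2, max(lo)=24)
Step 6: insert 40 -> lo=[18, 19, 24] hi=[28, 29, 40] -> (len(lo)=3, len(hi)=3, max(lo)=24)
Step 7: insert 11 -> lo=[11, 18, 19, 24] hi=[28, 29, 40] -> (len(lo)=4, len(hi)=3, max(lo)=24)
Step 8: insert 3 -> lo=[3, 11, 18, 19] hi=[24, 28, 29, 40] -> (len(lo)=4, len(hi)=4, max(lo)=19)
Step 9: insert 44 -> lo=[3, 11, 18, 19, 24] hi=[28, 29, 40, 44] -> (len(lo)=5, len(hi)=4, max(lo)=24)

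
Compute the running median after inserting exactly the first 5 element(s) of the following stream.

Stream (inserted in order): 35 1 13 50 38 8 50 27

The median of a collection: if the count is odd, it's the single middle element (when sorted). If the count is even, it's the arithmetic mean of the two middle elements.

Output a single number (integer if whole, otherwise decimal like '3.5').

Step 1: insert 35 -> lo=[35] (size 1, max 35) hi=[] (size 0) -> median=35
Step 2: insert 1 -> lo=[1] (size 1, max 1) hi=[35] (size 1, min 35) -> median=18
Step 3: insert 13 -> lo=[1, 13] (size 2, max 13) hi=[35] (size 1, min 35) -> median=13
Step 4: insert 50 -> lo=[1, 13] (size 2, max 13) hi=[35, 50] (size 2, min 35) -> median=24
Step 5: insert 38 -> lo=[1, 13, 35] (size 3, max 35) hi=[38, 50] (size 2, min 38) -> median=35

Answer: 35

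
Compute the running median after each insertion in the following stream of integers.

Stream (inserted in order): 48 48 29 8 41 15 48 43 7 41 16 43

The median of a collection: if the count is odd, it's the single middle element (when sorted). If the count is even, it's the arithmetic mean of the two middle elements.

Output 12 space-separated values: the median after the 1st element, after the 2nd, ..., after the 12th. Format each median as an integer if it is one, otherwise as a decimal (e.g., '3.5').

Step 1: insert 48 -> lo=[48] (size 1, max 48) hi=[] (size 0) -> median=48
Step 2: insert 48 -> lo=[48] (size 1, max 48) hi=[48] (size 1, min 48) -> median=48
Step 3: insert 29 -> lo=[29, 48] (size 2, max 48) hi=[48] (size 1, min 48) -> median=48
Step 4: insert 8 -> lo=[8, 29] (size 2, max 29) hi=[48, 48] (size 2, min 48) -> median=38.5
Step 5: insert 41 -> lo=[8, 29, 41] (size 3, max 41) hi=[48, 48] (size 2, min 48) -> median=41
Step 6: insert 15 -> lo=[8, 15, 29] (size 3, max 29) hi=[41, 48, 48] (size 3, min 41) -> median=35
Step 7: insert 48 -> lo=[8, 15, 29, 41] (size 4, max 41) hi=[48, 48, 48] (size 3, min 48) -> median=41
Step 8: insert 43 -> lo=[8, 15, 29, 41] (size 4, max 41) hi=[43, 48, 48, 48] (size 4, min 43) -> median=42
Step 9: insert 7 -> lo=[7, 8, 15, 29, 41] (size 5, max 41) hi=[43, 48, 48, 48] (size 4, min 43) -> median=41
Step 10: insert 41 -> lo=[7, 8, 15, 29, 41] (size 5, max 41) hi=[41, 43, 48, 48, 48] (size 5, min 41) -> median=41
Step 11: insert 16 -> lo=[7, 8, 15, 16, 29, 41] (size 6, max 41) hi=[41, 43, 48, 48, 48] (size 5, min 41) -> median=41
Step 12: insert 43 -> lo=[7, 8, 15, 16, 29, 41] (size 6, max 41) hi=[41, 43, 43, 48, 48, 48] (size 6, min 41) -> median=41

Answer: 48 48 48 38.5 41 35 41 42 41 41 41 41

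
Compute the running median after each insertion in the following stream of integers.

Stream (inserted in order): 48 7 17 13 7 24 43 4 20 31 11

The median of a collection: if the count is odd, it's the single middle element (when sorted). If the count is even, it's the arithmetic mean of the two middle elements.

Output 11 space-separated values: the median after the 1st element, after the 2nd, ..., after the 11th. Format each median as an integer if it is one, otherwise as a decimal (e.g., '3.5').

Step 1: insert 48 -> lo=[48] (size 1, max 48) hi=[] (size 0) -> median=48
Step 2: insert 7 -> lo=[7] (size 1, max 7) hi=[48] (size 1, min 48) -> median=27.5
Step 3: insert 17 -> lo=[7, 17] (size 2, max 17) hi=[48] (size 1, min 48) -> median=17
Step 4: insert 13 -> lo=[7, 13] (size 2, max 13) hi=[17, 48] (size 2, min 17) -> median=15
Step 5: insert 7 -> lo=[7, 7, 13] (size 3, max 13) hi=[17, 48] (size 2, min 17) -> median=13
Step 6: insert 24 -> lo=[7, 7, 13] (size 3, max 13) hi=[17, 24, 48] (size 3, min 17) -> median=15
Step 7: insert 43 -> lo=[7, 7, 13, 17] (size 4, max 17) hi=[24, 43, 48] (size 3, min 24) -> median=17
Step 8: insert 4 -> lo=[4, 7, 7, 13] (size 4, max 13) hi=[17, 24, 43, 48] (size 4, min 17) -> median=15
Step 9: insert 20 -> lo=[4, 7, 7, 13, 17] (size 5, max 17) hi=[20, 24, 43, 48] (size 4, min 20) -> median=17
Step 10: insert 31 -> lo=[4, 7, 7, 13, 17] (size 5, max 17) hi=[20, 24, 31, 43, 48] (size 5, min 20) -> median=18.5
Step 11: insert 11 -> lo=[4, 7, 7, 11, 13, 17] (size 6, max 17) hi=[20, 24, 31, 43, 48] (size 5, min 20) -> median=17

Answer: 48 27.5 17 15 13 15 17 15 17 18.5 17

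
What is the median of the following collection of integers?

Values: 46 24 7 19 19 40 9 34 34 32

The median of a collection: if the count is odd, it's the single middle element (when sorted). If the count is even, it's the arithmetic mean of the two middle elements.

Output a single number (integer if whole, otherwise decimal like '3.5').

Step 1: insert 46 -> lo=[46] (size 1, max 46) hi=[] (size 0) -> median=46
Step 2: insert 24 -> lo=[24] (size 1, max 24) hi=[46] (size 1, min 46) -> median=35
Step 3: insert 7 -> lo=[7, 24] (size 2, max 24) hi=[46] (size 1, min 46) -> median=24
Step 4: insert 19 -> lo=[7, 19] (size 2, max 19) hi=[24, 46] (size 2, min 24) -> median=21.5
Step 5: insert 19 -> lo=[7, 19, 19] (size 3, max 19) hi=[24, 46] (size 2, min 24) -> median=19
Step 6: insert 40 -> lo=[7, 19, 19] (size 3, max 19) hi=[24, 40, 46] (size 3, min 24) -> median=21.5
Step 7: insert 9 -> lo=[7, 9, 19, 19] (size 4, max 19) hi=[24, 40, 46] (size 3, min 24) -> median=19
Step 8: insert 34 -> lo=[7, 9, 19, 19] (size 4, max 19) hi=[24, 34, 40, 46] (size 4, min 24) -> median=21.5
Step 9: insert 34 -> lo=[7, 9, 19, 19, 24] (size 5, max 24) hi=[34, 34, 40, 46] (size 4, min 34) -> median=24
Step 10: insert 32 -> lo=[7, 9, 19, 19, 24] (size 5, max 24) hi=[32, 34, 34, 40, 46] (size 5, min 32) -> median=28

Answer: 28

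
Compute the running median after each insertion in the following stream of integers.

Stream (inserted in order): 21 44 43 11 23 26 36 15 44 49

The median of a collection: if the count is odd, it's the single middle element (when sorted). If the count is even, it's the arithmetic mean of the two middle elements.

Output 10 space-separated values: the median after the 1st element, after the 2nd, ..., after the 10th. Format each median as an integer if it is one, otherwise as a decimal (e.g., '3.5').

Answer: 21 32.5 43 32 23 24.5 26 24.5 26 31

Derivation:
Step 1: insert 21 -> lo=[21] (size 1, max 21) hi=[] (size 0) -> median=21
Step 2: insert 44 -> lo=[21] (size 1, max 21) hi=[44] (size 1, min 44) -> median=32.5
Step 3: insert 43 -> lo=[21, 43] (size 2, max 43) hi=[44] (size 1, min 44) -> median=43
Step 4: insert 11 -> lo=[11, 21] (size 2, max 21) hi=[43, 44] (size 2, min 43) -> median=32
Step 5: insert 23 -> lo=[11, 21, 23] (size 3, max 23) hi=[43, 44] (size 2, min 43) -> median=23
Step 6: insert 26 -> lo=[11, 21, 23] (size 3, max 23) hi=[26, 43, 44] (size 3, min 26) -> median=24.5
Step 7: insert 36 -> lo=[11, 21, 23, 26] (size 4, max 26) hi=[36, 43, 44] (size 3, min 36) -> median=26
Step 8: insert 15 -> lo=[11, 15, 21, 23] (size 4, max 23) hi=[26, 36, 43, 44] (size 4, min 26) -> median=24.5
Step 9: insert 44 -> lo=[11, 15, 21, 23, 26] (size 5, max 26) hi=[36, 43, 44, 44] (size 4, min 36) -> median=26
Step 10: insert 49 -> lo=[11, 15, 21, 23, 26] (size 5, max 26) hi=[36, 43, 44, 44, 49] (size 5, min 36) -> median=31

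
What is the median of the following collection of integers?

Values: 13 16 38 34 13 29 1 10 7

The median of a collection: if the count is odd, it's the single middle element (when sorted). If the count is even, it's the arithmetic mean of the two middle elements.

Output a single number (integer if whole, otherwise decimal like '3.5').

Answer: 13

Derivation:
Step 1: insert 13 -> lo=[13] (size 1, max 13) hi=[] (size 0) -> median=13
Step 2: insert 16 -> lo=[13] (size 1, max 13) hi=[16] (size 1, min 16) -> median=14.5
Step 3: insert 38 -> lo=[13, 16] (size 2, max 16) hi=[38] (size 1, min 38) -> median=16
Step 4: insert 34 -> lo=[13, 16] (size 2, max 16) hi=[34, 38] (size 2, min 34) -> median=25
Step 5: insert 13 -> lo=[13, 13, 16] (size 3, max 16) hi=[34, 38] (size 2, min 34) -> median=16
Step 6: insert 29 -> lo=[13, 13, 16] (size 3, max 16) hi=[29, 34, 38] (size 3, min 29) -> median=22.5
Step 7: insert 1 -> lo=[1, 13, 13, 16] (size 4, max 16) hi=[29, 34, 38] (size 3, min 29) -> median=16
Step 8: insert 10 -> lo=[1, 10, 13, 13] (size 4, max 13) hi=[16, 29, 34, 38] (size 4, min 16) -> median=14.5
Step 9: insert 7 -> lo=[1, 7, 10, 13, 13] (size 5, max 13) hi=[16, 29, 34, 38] (size 4, min 16) -> median=13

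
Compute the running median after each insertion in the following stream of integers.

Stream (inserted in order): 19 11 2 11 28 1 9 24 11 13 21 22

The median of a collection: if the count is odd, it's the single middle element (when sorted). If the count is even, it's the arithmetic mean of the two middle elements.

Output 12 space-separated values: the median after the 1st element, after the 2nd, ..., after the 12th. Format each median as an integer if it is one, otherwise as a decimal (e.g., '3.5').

Step 1: insert 19 -> lo=[19] (size 1, max 19) hi=[] (size 0) -> median=19
Step 2: insert 11 -> lo=[11] (size 1, max 11) hi=[19] (size 1, min 19) -> median=15
Step 3: insert 2 -> lo=[2, 11] (size 2, max 11) hi=[19] (size 1, min 19) -> median=11
Step 4: insert 11 -> lo=[2, 11] (size 2, max 11) hi=[11, 19] (size 2, min 11) -> median=11
Step 5: insert 28 -> lo=[2, 11, 11] (size 3, max 11) hi=[19, 28] (size 2, min 19) -> median=11
Step 6: insert 1 -> lo=[1, 2, 11] (size 3, max 11) hi=[11, 19, 28] (size 3, min 11) -> median=11
Step 7: insert 9 -> lo=[1, 2, 9, 11] (size 4, max 11) hi=[11, 19, 28] (size 3, min 11) -> median=11
Step 8: insert 24 -> lo=[1, 2, 9, 11] (size 4, max 11) hi=[11, 19, 24, 28] (size 4, min 11) -> median=11
Step 9: insert 11 -> lo=[1, 2, 9, 11, 11] (size 5, max 11) hi=[11, 19, 24, 28] (size 4, min 11) -> median=11
Step 10: insert 13 -> lo=[1, 2, 9, 11, 11] (size 5, max 11) hi=[11, 13, 19, 24, 28] (size 5, min 11) -> median=11
Step 11: insert 21 -> lo=[1, 2, 9, 11, 11, 11] (size 6, max 11) hi=[13, 19, 21, 24, 28] (size 5, min 13) -> median=11
Step 12: insert 22 -> lo=[1, 2, 9, 11, 11, 11] (size 6, max 11) hi=[13, 19, 21, 22, 24, 28] (size 6, min 13) -> median=12

Answer: 19 15 11 11 11 11 11 11 11 11 11 12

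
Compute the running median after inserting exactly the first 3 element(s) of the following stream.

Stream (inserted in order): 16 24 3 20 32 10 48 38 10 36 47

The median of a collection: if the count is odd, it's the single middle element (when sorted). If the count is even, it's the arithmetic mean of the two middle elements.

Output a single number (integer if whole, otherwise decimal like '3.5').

Step 1: insert 16 -> lo=[16] (size 1, max 16) hi=[] (size 0) -> median=16
Step 2: insert 24 -> lo=[16] (size 1, max 16) hi=[24] (size 1, min 24) -> median=20
Step 3: insert 3 -> lo=[3, 16] (size 2, max 16) hi=[24] (size 1, min 24) -> median=16

Answer: 16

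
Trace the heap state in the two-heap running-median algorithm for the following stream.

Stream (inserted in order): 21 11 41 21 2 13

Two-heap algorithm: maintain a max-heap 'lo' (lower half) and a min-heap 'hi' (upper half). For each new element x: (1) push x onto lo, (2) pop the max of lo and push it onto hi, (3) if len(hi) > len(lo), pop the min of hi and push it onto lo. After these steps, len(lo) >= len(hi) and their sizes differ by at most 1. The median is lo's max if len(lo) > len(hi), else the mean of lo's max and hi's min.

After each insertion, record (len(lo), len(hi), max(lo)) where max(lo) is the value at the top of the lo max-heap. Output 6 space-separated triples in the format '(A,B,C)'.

Answer: (1,0,21) (1,1,11) (2,1,21) (2,2,21) (3,2,21) (3,3,13)

Derivation:
Step 1: insert 21 -> lo=[21] hi=[] -> (len(lo)=1, len(hi)=0, max(lo)=21)
Step 2: insert 11 -> lo=[11] hi=[21] -> (len(lo)=1, len(hi)=1, max(lo)=11)
Step 3: insert 41 -> lo=[11, 21] hi=[41] -> (len(lo)=2, len(hi)=1, max(lo)=21)
Step 4: insert 21 -> lo=[11, 21] hi=[21, 41] -> (len(lo)=2, len(hi)=2, max(lo)=21)
Step 5: insert 2 -> lo=[2, 11, 21] hi=[21, 41] -> (len(lo)=3, len(hi)=2, max(lo)=21)
Step 6: insert 13 -> lo=[2, 11, 13] hi=[21, 21, 41] -> (len(lo)=3, len(hi)=3, max(lo)=13)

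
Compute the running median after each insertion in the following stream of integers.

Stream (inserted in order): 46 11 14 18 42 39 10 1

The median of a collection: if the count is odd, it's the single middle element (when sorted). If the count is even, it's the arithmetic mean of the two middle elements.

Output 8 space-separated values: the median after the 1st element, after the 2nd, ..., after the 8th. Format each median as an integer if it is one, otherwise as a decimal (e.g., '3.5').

Step 1: insert 46 -> lo=[46] (size 1, max 46) hi=[] (size 0) -> median=46
Step 2: insert 11 -> lo=[11] (size 1, max 11) hi=[46] (size 1, min 46) -> median=28.5
Step 3: insert 14 -> lo=[11, 14] (size 2, max 14) hi=[46] (size 1, min 46) -> median=14
Step 4: insert 18 -> lo=[11, 14] (size 2, max 14) hi=[18, 46] (size 2, min 18) -> median=16
Step 5: insert 42 -> lo=[11, 14, 18] (size 3, max 18) hi=[42, 46] (size 2, min 42) -> median=18
Step 6: insert 39 -> lo=[11, 14, 18] (size 3, max 18) hi=[39, 42, 46] (size 3, min 39) -> median=28.5
Step 7: insert 10 -> lo=[10, 11, 14, 18] (size 4, max 18) hi=[39, 42, 46] (size 3, min 39) -> median=18
Step 8: insert 1 -> lo=[1, 10, 11, 14] (size 4, max 14) hi=[18, 39, 42, 46] (size 4, min 18) -> median=16

Answer: 46 28.5 14 16 18 28.5 18 16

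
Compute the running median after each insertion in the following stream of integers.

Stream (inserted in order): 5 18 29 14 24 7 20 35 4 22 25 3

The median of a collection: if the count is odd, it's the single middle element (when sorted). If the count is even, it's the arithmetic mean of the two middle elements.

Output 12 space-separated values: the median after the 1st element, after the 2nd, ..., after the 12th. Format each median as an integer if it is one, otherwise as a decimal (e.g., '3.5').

Step 1: insert 5 -> lo=[5] (size 1, max 5) hi=[] (size 0) -> median=5
Step 2: insert 18 -> lo=[5] (size 1, max 5) hi=[18] (size 1, min 18) -> median=11.5
Step 3: insert 29 -> lo=[5, 18] (size 2, max 18) hi=[29] (size 1, min 29) -> median=18
Step 4: insert 14 -> lo=[5, 14] (size 2, max 14) hi=[18, 29] (size 2, min 18) -> median=16
Step 5: insert 24 -> lo=[5, 14, 18] (size 3, max 18) hi=[24, 29] (size 2, min 24) -> median=18
Step 6: insert 7 -> lo=[5, 7, 14] (size 3, max 14) hi=[18, 24, 29] (size 3, min 18) -> median=16
Step 7: insert 20 -> lo=[5, 7, 14, 18] (size 4, max 18) hi=[20, 24, 29] (size 3, min 20) -> median=18
Step 8: insert 35 -> lo=[5, 7, 14, 18] (size 4, max 18) hi=[20, 24, 29, 35] (size 4, min 20) -> median=19
Step 9: insert 4 -> lo=[4, 5, 7, 14, 18] (size 5, max 18) hi=[20, 24, 29, 35] (size 4, min 20) -> median=18
Step 10: insert 22 -> lo=[4, 5, 7, 14, 18] (size 5, max 18) hi=[20, 22, 24, 29, 35] (size 5, min 20) -> median=19
Step 11: insert 25 -> lo=[4, 5, 7, 14, 18, 20] (size 6, max 20) hi=[22, 24, 25, 29, 35] (size 5, min 22) -> median=20
Step 12: insert 3 -> lo=[3, 4, 5, 7, 14, 18] (size 6, max 18) hi=[20, 22, 24, 25, 29, 35] (size 6, min 20) -> median=19

Answer: 5 11.5 18 16 18 16 18 19 18 19 20 19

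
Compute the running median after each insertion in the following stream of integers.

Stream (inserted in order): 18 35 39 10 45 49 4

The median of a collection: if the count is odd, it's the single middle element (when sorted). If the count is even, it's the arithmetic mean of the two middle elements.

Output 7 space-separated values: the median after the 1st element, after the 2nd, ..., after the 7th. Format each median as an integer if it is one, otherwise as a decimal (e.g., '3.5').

Step 1: insert 18 -> lo=[18] (size 1, max 18) hi=[] (size 0) -> median=18
Step 2: insert 35 -> lo=[18] (size 1, max 18) hi=[35] (size 1, min 35) -> median=26.5
Step 3: insert 39 -> lo=[18, 35] (size 2, max 35) hi=[39] (size 1, min 39) -> median=35
Step 4: insert 10 -> lo=[10, 18] (size 2, max 18) hi=[35, 39] (size 2, min 35) -> median=26.5
Step 5: insert 45 -> lo=[10, 18, 35] (size 3, max 35) hi=[39, 45] (size 2, min 39) -> median=35
Step 6: insert 49 -> lo=[10, 18, 35] (size 3, max 35) hi=[39, 45, 49] (size 3, min 39) -> median=37
Step 7: insert 4 -> lo=[4, 10, 18, 35] (size 4, max 35) hi=[39, 45, 49] (size 3, min 39) -> median=35

Answer: 18 26.5 35 26.5 35 37 35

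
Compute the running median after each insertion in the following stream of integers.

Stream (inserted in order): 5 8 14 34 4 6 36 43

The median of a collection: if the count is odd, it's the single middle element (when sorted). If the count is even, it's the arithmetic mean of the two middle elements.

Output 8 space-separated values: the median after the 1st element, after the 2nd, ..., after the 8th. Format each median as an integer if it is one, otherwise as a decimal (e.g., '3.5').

Step 1: insert 5 -> lo=[5] (size 1, max 5) hi=[] (size 0) -> median=5
Step 2: insert 8 -> lo=[5] (size 1, max 5) hi=[8] (size 1, min 8) -> median=6.5
Step 3: insert 14 -> lo=[5, 8] (size 2, max 8) hi=[14] (size 1, min 14) -> median=8
Step 4: insert 34 -> lo=[5, 8] (size 2, max 8) hi=[14, 34] (size 2, min 14) -> median=11
Step 5: insert 4 -> lo=[4, 5, 8] (size 3, max 8) hi=[14, 34] (size 2, min 14) -> median=8
Step 6: insert 6 -> lo=[4, 5, 6] (size 3, max 6) hi=[8, 14, 34] (size 3, min 8) -> median=7
Step 7: insert 36 -> lo=[4, 5, 6, 8] (size 4, max 8) hi=[14, 34, 36] (size 3, min 14) -> median=8
Step 8: insert 43 -> lo=[4, 5, 6, 8] (size 4, max 8) hi=[14, 34, 36, 43] (size 4, min 14) -> median=11

Answer: 5 6.5 8 11 8 7 8 11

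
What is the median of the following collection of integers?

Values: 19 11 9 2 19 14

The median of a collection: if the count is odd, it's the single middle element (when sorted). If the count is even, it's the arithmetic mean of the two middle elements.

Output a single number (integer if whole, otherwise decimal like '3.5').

Step 1: insert 19 -> lo=[19] (size 1, max 19) hi=[] (size 0) -> median=19
Step 2: insert 11 -> lo=[11] (size 1, max 11) hi=[19] (size 1, min 19) -> median=15
Step 3: insert 9 -> lo=[9, 11] (size 2, max 11) hi=[19] (size 1, min 19) -> median=11
Step 4: insert 2 -> lo=[2, 9] (size 2, max 9) hi=[11, 19] (size 2, min 11) -> median=10
Step 5: insert 19 -> lo=[2, 9, 11] (size 3, max 11) hi=[19, 19] (size 2, min 19) -> median=11
Step 6: insert 14 -> lo=[2, 9, 11] (size 3, max 11) hi=[14, 19, 19] (size 3, min 14) -> median=12.5

Answer: 12.5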